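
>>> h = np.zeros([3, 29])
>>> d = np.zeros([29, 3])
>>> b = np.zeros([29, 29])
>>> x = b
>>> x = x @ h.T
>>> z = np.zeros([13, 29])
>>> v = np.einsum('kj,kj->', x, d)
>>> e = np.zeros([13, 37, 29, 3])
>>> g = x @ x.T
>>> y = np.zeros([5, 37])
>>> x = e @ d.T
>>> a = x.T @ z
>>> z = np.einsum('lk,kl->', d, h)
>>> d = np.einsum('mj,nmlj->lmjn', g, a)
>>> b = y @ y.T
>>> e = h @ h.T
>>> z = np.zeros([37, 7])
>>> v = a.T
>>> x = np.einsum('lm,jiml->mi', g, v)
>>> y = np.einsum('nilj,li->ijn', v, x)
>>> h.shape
(3, 29)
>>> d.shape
(37, 29, 29, 29)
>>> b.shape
(5, 5)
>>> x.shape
(29, 37)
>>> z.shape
(37, 7)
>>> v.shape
(29, 37, 29, 29)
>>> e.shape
(3, 3)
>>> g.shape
(29, 29)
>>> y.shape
(37, 29, 29)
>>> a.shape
(29, 29, 37, 29)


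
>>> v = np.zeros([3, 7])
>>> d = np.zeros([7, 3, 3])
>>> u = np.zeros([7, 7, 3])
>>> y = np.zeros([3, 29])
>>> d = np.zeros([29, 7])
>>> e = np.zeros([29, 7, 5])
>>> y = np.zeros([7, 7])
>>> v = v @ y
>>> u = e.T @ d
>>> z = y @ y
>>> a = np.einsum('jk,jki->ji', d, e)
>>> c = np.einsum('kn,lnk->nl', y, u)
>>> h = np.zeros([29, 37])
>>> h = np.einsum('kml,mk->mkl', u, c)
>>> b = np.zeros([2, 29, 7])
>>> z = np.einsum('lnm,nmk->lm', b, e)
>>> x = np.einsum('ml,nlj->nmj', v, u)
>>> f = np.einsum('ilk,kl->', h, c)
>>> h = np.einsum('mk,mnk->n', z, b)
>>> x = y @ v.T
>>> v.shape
(3, 7)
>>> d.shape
(29, 7)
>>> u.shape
(5, 7, 7)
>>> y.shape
(7, 7)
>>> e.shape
(29, 7, 5)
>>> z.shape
(2, 7)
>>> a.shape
(29, 5)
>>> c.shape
(7, 5)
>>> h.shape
(29,)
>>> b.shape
(2, 29, 7)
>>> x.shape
(7, 3)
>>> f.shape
()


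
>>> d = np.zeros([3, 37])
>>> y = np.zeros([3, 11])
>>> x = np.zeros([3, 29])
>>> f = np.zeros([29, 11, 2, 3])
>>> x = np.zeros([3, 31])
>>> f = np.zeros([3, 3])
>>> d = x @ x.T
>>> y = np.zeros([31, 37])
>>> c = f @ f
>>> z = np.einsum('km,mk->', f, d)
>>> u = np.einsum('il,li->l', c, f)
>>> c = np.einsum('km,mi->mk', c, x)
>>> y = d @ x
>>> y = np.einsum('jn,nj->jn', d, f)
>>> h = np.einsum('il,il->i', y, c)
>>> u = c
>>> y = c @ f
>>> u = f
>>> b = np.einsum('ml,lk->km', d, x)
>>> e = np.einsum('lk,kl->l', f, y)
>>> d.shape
(3, 3)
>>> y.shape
(3, 3)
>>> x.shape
(3, 31)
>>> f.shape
(3, 3)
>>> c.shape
(3, 3)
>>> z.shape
()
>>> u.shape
(3, 3)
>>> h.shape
(3,)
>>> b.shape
(31, 3)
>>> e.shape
(3,)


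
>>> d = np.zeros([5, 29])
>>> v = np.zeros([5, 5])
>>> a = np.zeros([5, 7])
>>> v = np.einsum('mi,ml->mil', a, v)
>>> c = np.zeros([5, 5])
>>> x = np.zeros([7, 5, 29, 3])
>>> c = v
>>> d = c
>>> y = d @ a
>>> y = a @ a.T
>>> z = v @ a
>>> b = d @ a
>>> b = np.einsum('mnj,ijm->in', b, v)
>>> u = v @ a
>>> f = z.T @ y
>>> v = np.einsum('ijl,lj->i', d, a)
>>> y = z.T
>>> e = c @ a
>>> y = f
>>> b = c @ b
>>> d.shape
(5, 7, 5)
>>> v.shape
(5,)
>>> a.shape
(5, 7)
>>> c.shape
(5, 7, 5)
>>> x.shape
(7, 5, 29, 3)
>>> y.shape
(7, 7, 5)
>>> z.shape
(5, 7, 7)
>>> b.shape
(5, 7, 7)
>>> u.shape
(5, 7, 7)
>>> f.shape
(7, 7, 5)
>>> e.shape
(5, 7, 7)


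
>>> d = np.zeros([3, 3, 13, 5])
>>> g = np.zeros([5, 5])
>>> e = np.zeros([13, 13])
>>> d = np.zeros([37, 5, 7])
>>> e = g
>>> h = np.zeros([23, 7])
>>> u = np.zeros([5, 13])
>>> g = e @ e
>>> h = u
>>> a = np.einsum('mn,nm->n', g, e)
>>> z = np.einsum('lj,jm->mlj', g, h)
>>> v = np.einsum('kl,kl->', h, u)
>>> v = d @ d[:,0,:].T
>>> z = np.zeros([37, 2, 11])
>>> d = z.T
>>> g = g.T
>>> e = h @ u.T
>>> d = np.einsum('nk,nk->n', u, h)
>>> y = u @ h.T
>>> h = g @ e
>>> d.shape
(5,)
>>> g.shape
(5, 5)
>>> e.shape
(5, 5)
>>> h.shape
(5, 5)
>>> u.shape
(5, 13)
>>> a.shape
(5,)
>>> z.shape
(37, 2, 11)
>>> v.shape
(37, 5, 37)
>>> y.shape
(5, 5)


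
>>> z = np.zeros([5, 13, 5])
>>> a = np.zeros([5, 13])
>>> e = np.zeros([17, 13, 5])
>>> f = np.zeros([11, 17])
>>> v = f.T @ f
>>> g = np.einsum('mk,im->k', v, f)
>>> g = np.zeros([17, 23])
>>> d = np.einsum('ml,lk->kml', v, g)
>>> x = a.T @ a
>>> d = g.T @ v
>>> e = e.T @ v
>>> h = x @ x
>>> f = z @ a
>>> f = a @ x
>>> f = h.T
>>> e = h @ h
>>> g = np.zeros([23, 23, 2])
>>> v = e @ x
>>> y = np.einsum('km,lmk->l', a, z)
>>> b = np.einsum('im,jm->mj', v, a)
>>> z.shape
(5, 13, 5)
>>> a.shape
(5, 13)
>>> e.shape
(13, 13)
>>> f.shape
(13, 13)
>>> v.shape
(13, 13)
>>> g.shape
(23, 23, 2)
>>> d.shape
(23, 17)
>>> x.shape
(13, 13)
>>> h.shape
(13, 13)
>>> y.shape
(5,)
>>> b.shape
(13, 5)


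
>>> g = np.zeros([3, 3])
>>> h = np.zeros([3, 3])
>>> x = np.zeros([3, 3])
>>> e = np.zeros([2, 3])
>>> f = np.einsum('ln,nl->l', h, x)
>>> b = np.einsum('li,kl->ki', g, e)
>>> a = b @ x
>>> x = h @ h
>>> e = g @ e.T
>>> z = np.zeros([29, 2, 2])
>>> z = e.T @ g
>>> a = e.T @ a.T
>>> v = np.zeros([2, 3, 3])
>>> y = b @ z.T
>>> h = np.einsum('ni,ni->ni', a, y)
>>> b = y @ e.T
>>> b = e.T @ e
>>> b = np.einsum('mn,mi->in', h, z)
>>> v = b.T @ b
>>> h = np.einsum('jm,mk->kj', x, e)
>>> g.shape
(3, 3)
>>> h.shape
(2, 3)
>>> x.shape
(3, 3)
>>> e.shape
(3, 2)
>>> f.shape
(3,)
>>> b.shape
(3, 2)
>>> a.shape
(2, 2)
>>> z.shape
(2, 3)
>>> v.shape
(2, 2)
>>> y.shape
(2, 2)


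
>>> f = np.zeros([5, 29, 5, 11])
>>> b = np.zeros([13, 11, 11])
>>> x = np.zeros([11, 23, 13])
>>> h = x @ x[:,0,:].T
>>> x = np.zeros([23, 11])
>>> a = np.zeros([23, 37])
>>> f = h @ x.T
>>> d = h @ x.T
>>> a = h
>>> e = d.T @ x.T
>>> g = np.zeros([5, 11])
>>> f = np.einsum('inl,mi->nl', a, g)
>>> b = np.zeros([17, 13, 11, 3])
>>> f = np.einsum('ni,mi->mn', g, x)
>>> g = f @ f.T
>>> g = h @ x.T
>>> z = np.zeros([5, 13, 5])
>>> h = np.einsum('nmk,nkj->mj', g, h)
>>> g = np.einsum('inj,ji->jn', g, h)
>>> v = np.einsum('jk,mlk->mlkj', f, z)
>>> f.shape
(23, 5)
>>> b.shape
(17, 13, 11, 3)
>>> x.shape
(23, 11)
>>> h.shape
(23, 11)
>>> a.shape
(11, 23, 11)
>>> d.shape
(11, 23, 23)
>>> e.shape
(23, 23, 23)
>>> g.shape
(23, 23)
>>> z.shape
(5, 13, 5)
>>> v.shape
(5, 13, 5, 23)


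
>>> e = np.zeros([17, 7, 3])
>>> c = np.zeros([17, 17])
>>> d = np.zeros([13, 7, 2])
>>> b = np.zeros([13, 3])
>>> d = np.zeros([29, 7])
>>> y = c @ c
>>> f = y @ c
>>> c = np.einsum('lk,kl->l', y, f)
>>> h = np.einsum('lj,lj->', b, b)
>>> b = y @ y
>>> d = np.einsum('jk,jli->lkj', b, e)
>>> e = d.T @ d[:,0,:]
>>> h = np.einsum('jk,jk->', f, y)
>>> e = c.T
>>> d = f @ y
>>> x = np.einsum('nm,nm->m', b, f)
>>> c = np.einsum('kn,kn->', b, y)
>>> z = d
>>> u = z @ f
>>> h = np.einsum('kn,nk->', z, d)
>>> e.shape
(17,)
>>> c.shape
()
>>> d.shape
(17, 17)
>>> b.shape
(17, 17)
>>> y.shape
(17, 17)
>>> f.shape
(17, 17)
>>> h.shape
()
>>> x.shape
(17,)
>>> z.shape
(17, 17)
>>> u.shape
(17, 17)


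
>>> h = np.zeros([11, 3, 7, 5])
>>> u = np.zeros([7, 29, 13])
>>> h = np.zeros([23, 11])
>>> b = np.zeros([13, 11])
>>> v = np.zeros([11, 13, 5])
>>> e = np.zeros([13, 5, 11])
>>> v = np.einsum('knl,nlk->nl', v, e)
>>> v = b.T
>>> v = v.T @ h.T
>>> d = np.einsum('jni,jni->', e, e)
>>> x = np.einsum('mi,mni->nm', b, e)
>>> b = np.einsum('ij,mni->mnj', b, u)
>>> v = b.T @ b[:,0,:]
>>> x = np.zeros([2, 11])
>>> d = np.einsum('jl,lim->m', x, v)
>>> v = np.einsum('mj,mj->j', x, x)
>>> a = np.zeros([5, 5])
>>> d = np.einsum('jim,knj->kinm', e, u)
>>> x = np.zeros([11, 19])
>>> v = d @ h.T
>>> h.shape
(23, 11)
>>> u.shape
(7, 29, 13)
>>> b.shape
(7, 29, 11)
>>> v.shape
(7, 5, 29, 23)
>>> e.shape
(13, 5, 11)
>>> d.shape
(7, 5, 29, 11)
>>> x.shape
(11, 19)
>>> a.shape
(5, 5)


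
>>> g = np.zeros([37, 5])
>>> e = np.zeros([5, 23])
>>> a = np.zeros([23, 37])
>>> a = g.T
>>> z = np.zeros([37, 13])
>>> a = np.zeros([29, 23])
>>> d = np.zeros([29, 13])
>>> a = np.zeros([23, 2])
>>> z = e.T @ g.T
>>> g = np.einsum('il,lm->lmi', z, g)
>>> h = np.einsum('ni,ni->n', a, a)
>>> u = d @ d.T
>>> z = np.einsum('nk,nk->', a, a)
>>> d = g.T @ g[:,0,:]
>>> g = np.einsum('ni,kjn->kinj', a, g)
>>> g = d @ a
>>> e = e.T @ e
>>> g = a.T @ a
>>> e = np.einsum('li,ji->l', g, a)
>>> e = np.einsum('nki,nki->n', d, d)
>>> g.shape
(2, 2)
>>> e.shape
(23,)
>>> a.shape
(23, 2)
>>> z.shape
()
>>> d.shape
(23, 5, 23)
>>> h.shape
(23,)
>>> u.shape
(29, 29)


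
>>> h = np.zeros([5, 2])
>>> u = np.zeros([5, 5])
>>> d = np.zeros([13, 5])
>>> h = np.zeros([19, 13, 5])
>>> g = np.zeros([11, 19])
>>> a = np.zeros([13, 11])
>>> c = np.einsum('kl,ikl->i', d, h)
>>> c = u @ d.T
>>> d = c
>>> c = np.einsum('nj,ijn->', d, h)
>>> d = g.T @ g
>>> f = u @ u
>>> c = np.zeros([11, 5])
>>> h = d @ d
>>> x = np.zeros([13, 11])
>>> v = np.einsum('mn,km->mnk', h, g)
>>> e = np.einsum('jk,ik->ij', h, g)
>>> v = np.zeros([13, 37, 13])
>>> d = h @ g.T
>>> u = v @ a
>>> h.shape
(19, 19)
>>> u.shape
(13, 37, 11)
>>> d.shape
(19, 11)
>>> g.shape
(11, 19)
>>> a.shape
(13, 11)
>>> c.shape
(11, 5)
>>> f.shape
(5, 5)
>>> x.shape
(13, 11)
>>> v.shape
(13, 37, 13)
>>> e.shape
(11, 19)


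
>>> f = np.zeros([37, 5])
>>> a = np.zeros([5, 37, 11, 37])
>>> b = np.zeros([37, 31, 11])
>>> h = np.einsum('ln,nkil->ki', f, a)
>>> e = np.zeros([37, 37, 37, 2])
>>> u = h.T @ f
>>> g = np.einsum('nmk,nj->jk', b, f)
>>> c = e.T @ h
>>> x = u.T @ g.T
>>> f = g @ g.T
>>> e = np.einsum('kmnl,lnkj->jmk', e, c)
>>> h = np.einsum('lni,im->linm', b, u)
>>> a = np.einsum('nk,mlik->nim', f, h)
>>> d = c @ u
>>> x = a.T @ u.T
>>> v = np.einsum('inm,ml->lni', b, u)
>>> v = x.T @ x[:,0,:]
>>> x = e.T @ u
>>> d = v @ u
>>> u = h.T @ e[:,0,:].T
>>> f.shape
(5, 5)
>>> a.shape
(5, 31, 37)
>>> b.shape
(37, 31, 11)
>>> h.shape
(37, 11, 31, 5)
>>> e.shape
(11, 37, 37)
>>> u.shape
(5, 31, 11, 11)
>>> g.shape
(5, 11)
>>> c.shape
(2, 37, 37, 11)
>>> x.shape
(37, 37, 5)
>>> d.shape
(11, 31, 5)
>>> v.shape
(11, 31, 11)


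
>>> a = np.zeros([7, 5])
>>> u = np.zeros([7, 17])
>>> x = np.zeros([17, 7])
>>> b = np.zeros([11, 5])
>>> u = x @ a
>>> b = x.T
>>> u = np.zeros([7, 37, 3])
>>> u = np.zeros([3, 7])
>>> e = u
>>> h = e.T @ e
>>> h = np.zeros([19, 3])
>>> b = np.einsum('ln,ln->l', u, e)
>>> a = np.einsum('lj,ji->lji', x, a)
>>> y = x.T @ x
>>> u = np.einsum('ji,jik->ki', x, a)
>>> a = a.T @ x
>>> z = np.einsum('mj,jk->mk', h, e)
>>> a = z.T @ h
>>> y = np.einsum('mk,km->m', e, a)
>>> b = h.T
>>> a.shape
(7, 3)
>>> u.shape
(5, 7)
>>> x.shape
(17, 7)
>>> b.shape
(3, 19)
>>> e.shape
(3, 7)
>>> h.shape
(19, 3)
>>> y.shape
(3,)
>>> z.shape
(19, 7)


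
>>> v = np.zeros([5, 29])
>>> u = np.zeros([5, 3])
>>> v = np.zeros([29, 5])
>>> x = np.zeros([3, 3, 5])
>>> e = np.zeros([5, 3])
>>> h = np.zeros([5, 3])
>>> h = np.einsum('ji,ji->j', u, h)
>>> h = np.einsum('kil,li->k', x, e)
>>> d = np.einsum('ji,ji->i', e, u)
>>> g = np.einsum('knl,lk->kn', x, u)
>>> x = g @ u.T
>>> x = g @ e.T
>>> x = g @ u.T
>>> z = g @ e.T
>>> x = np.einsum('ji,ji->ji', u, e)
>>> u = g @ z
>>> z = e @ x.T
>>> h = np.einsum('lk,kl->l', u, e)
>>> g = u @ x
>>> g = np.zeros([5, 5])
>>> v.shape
(29, 5)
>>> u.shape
(3, 5)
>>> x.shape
(5, 3)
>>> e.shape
(5, 3)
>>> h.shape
(3,)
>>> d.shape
(3,)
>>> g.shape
(5, 5)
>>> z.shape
(5, 5)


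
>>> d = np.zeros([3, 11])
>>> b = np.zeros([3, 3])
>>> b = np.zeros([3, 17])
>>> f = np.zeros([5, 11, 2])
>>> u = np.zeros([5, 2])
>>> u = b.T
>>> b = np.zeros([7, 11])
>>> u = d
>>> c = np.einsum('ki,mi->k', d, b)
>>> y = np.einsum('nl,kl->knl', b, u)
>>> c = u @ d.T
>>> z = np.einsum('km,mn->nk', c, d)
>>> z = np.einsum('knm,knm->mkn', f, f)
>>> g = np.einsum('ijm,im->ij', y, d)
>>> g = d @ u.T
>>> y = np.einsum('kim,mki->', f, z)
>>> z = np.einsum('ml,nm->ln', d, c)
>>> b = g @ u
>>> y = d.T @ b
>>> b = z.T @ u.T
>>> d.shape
(3, 11)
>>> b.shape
(3, 3)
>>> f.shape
(5, 11, 2)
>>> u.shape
(3, 11)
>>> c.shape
(3, 3)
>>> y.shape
(11, 11)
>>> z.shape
(11, 3)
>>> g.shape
(3, 3)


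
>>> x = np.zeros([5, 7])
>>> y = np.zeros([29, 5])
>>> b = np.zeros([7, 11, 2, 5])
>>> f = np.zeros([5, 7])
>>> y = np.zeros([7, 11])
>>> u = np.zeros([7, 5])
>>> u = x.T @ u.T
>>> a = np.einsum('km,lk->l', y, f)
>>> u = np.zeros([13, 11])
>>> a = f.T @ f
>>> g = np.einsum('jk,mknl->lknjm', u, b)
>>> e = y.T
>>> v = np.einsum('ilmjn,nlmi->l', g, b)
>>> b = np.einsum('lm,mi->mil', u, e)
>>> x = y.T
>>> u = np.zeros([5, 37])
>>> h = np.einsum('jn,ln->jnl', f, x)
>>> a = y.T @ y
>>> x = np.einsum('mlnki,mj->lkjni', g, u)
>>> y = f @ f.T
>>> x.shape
(11, 13, 37, 2, 7)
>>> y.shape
(5, 5)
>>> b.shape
(11, 7, 13)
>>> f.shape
(5, 7)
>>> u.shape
(5, 37)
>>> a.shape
(11, 11)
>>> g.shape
(5, 11, 2, 13, 7)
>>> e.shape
(11, 7)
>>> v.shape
(11,)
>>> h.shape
(5, 7, 11)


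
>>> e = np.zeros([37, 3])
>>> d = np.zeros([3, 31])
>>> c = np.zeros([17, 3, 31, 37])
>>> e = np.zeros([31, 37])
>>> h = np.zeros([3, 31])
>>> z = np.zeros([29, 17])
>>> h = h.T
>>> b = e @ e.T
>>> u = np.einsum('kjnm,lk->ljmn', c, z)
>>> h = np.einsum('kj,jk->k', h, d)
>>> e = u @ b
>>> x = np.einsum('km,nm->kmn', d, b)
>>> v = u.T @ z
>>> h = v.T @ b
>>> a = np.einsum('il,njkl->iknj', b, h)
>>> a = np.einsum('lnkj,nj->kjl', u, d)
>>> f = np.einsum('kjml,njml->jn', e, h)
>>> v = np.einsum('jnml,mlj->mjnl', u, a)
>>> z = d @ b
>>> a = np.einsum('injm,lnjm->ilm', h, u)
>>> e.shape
(29, 3, 37, 31)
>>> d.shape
(3, 31)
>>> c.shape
(17, 3, 31, 37)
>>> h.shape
(17, 3, 37, 31)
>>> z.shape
(3, 31)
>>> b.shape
(31, 31)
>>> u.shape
(29, 3, 37, 31)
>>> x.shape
(3, 31, 31)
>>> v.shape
(37, 29, 3, 31)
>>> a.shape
(17, 29, 31)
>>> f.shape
(3, 17)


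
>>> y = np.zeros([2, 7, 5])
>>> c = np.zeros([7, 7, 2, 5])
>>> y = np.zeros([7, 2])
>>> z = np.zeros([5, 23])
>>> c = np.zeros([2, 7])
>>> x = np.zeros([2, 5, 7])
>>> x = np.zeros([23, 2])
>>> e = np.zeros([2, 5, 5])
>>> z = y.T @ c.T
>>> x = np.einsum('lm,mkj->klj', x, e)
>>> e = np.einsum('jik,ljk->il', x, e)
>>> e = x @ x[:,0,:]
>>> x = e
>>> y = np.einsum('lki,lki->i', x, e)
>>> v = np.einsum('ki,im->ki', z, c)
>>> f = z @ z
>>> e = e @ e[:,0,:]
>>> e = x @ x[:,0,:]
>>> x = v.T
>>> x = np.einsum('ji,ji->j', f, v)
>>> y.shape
(5,)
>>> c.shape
(2, 7)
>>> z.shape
(2, 2)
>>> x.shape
(2,)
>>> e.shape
(5, 23, 5)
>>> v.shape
(2, 2)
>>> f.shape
(2, 2)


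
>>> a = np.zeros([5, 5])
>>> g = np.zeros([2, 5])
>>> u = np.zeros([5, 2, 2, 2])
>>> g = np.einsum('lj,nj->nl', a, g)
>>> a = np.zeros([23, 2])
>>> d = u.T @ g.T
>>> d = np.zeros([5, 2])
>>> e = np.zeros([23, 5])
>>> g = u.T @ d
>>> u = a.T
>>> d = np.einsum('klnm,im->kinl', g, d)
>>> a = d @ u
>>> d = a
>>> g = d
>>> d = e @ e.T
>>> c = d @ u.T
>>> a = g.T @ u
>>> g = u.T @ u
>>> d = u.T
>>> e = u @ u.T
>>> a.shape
(23, 2, 5, 23)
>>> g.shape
(23, 23)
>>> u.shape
(2, 23)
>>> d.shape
(23, 2)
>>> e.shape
(2, 2)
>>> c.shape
(23, 2)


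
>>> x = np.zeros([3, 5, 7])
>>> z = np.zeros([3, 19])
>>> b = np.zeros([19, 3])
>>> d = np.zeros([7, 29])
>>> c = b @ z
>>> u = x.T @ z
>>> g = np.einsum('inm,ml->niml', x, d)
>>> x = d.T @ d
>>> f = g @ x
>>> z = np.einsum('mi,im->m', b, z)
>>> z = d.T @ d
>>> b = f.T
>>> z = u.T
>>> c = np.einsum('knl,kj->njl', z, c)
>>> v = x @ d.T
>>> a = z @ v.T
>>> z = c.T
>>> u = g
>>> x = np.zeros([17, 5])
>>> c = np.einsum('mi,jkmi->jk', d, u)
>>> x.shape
(17, 5)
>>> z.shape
(7, 19, 5)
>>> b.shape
(29, 7, 3, 5)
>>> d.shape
(7, 29)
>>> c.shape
(5, 3)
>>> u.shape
(5, 3, 7, 29)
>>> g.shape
(5, 3, 7, 29)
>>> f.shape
(5, 3, 7, 29)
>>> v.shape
(29, 7)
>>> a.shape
(19, 5, 29)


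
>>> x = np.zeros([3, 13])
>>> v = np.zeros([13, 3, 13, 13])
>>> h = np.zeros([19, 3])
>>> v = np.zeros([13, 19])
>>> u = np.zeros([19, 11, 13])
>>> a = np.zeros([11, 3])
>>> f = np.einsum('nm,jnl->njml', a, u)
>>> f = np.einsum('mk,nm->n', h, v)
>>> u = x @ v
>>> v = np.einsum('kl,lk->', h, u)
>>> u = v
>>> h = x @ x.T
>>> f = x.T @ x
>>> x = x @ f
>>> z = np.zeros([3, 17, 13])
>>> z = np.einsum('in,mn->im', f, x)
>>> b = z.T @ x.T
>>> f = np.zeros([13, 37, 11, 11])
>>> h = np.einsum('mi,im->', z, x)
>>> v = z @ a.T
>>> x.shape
(3, 13)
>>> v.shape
(13, 11)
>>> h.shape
()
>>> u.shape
()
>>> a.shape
(11, 3)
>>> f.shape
(13, 37, 11, 11)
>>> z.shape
(13, 3)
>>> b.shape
(3, 3)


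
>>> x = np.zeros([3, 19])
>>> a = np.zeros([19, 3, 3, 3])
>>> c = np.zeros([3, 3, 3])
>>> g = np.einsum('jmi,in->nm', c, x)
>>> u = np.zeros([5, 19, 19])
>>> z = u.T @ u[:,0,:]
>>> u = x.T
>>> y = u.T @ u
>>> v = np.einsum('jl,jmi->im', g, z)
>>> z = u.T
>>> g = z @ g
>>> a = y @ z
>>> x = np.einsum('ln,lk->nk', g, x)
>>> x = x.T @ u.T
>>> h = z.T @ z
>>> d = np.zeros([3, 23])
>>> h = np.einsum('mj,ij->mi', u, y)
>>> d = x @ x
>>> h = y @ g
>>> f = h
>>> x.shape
(19, 19)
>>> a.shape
(3, 19)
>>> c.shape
(3, 3, 3)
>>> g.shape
(3, 3)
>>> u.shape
(19, 3)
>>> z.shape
(3, 19)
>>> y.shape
(3, 3)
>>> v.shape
(19, 19)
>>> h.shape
(3, 3)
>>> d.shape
(19, 19)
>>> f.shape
(3, 3)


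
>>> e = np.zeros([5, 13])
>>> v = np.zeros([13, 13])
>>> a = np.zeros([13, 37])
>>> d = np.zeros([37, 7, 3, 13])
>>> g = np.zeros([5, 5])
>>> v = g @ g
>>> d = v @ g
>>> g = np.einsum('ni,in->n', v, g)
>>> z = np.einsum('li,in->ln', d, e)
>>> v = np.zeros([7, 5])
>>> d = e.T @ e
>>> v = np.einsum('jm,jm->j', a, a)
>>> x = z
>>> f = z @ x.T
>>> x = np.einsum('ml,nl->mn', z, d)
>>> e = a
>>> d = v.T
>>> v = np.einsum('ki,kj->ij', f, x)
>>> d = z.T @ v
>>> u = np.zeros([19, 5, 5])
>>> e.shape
(13, 37)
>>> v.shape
(5, 13)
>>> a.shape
(13, 37)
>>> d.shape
(13, 13)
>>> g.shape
(5,)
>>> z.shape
(5, 13)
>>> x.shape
(5, 13)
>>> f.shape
(5, 5)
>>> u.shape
(19, 5, 5)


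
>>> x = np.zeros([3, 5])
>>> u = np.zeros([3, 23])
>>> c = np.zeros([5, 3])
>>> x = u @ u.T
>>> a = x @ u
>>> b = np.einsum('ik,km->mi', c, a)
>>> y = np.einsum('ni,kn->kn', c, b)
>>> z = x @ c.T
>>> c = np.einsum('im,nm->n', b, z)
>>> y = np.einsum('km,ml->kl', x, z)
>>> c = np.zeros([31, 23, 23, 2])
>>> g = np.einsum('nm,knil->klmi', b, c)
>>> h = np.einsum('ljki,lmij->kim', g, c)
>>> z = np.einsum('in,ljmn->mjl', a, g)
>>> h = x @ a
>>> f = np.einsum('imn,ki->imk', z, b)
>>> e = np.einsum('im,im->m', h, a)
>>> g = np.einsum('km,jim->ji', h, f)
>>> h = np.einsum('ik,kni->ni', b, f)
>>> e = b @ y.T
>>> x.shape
(3, 3)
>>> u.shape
(3, 23)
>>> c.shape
(31, 23, 23, 2)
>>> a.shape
(3, 23)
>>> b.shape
(23, 5)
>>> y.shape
(3, 5)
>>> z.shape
(5, 2, 31)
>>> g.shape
(5, 2)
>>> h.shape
(2, 23)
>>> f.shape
(5, 2, 23)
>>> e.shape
(23, 3)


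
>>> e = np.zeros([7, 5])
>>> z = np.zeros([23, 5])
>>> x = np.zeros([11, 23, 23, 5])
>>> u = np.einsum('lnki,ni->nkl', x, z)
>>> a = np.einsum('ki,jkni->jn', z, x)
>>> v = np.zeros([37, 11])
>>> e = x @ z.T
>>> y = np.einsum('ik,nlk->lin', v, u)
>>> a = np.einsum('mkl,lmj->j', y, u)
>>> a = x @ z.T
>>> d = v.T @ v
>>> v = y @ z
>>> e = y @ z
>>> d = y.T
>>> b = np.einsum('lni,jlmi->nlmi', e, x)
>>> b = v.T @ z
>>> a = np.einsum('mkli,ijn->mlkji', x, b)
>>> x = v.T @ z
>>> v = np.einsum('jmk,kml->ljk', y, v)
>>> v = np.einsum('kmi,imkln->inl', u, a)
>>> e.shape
(23, 37, 5)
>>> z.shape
(23, 5)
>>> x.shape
(5, 37, 5)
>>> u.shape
(23, 23, 11)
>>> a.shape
(11, 23, 23, 37, 5)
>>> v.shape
(11, 5, 37)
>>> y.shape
(23, 37, 23)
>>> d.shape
(23, 37, 23)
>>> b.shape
(5, 37, 5)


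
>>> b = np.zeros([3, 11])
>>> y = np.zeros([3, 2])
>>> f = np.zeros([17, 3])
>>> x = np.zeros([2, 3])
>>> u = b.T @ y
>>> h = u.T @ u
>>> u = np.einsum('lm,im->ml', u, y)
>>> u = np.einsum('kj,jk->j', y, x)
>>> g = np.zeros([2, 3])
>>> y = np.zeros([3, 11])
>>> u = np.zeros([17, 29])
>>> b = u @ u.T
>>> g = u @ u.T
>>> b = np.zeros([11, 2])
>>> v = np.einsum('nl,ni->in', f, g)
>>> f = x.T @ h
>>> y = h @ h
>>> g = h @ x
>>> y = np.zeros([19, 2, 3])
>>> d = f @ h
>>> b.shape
(11, 2)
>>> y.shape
(19, 2, 3)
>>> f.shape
(3, 2)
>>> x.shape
(2, 3)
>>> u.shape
(17, 29)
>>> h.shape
(2, 2)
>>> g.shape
(2, 3)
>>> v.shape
(17, 17)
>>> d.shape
(3, 2)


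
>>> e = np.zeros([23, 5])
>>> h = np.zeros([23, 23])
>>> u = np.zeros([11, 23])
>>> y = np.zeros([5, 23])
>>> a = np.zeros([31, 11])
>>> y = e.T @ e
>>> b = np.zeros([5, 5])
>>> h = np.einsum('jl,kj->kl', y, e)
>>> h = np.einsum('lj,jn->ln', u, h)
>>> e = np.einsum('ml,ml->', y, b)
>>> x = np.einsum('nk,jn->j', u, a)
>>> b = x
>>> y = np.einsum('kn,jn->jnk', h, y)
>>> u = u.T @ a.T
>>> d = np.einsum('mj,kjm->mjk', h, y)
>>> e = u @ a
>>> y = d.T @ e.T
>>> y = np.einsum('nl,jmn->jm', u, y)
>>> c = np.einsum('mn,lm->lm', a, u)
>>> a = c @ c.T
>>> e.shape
(23, 11)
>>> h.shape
(11, 5)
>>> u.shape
(23, 31)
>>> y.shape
(5, 5)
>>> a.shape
(23, 23)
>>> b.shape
(31,)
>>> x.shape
(31,)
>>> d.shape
(11, 5, 5)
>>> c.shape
(23, 31)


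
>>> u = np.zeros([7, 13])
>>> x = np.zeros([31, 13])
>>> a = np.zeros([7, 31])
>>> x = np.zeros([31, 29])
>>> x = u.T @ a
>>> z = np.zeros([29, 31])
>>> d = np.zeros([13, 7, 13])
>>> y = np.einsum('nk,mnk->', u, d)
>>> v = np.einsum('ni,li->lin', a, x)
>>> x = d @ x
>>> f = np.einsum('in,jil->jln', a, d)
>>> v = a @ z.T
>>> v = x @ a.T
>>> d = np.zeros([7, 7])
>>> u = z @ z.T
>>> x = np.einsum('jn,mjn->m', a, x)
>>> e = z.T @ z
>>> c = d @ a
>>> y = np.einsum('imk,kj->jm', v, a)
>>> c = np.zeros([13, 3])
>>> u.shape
(29, 29)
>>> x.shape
(13,)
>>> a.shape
(7, 31)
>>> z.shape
(29, 31)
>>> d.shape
(7, 7)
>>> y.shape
(31, 7)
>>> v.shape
(13, 7, 7)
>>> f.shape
(13, 13, 31)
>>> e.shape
(31, 31)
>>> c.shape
(13, 3)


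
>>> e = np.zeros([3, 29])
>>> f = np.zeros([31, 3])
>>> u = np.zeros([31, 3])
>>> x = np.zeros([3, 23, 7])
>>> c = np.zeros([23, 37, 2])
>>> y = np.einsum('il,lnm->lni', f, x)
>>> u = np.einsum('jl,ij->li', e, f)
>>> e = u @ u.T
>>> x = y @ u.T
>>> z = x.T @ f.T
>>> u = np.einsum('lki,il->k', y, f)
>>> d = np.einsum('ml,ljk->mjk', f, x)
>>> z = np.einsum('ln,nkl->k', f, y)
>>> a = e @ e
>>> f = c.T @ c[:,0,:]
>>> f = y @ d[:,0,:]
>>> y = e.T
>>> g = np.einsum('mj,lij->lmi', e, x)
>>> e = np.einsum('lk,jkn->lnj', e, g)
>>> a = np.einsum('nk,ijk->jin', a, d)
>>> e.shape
(29, 23, 3)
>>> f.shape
(3, 23, 29)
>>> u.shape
(23,)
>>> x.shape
(3, 23, 29)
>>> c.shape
(23, 37, 2)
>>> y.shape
(29, 29)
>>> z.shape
(23,)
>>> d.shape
(31, 23, 29)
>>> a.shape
(23, 31, 29)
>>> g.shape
(3, 29, 23)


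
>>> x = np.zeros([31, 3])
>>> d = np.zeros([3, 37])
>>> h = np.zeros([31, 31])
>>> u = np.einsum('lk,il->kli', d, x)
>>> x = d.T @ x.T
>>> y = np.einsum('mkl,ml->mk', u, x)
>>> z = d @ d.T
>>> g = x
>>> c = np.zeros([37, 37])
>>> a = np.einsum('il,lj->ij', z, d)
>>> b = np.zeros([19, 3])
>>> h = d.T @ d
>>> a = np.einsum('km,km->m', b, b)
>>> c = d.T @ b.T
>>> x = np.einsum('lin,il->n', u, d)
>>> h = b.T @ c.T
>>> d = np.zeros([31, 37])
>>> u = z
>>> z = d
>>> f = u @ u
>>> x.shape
(31,)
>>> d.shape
(31, 37)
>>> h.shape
(3, 37)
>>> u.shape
(3, 3)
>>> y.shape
(37, 3)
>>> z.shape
(31, 37)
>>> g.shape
(37, 31)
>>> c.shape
(37, 19)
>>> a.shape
(3,)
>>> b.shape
(19, 3)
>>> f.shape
(3, 3)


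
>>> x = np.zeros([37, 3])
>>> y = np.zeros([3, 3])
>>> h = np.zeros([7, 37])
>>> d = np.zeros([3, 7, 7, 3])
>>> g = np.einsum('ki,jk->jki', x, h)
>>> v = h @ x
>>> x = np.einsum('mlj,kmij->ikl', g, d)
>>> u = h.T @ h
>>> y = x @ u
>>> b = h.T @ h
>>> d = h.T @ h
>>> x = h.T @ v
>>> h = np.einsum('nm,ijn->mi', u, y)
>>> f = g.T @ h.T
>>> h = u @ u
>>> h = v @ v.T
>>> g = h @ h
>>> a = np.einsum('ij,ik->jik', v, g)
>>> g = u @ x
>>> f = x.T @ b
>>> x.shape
(37, 3)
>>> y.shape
(7, 3, 37)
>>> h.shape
(7, 7)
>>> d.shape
(37, 37)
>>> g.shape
(37, 3)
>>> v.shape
(7, 3)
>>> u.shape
(37, 37)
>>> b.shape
(37, 37)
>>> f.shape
(3, 37)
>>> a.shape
(3, 7, 7)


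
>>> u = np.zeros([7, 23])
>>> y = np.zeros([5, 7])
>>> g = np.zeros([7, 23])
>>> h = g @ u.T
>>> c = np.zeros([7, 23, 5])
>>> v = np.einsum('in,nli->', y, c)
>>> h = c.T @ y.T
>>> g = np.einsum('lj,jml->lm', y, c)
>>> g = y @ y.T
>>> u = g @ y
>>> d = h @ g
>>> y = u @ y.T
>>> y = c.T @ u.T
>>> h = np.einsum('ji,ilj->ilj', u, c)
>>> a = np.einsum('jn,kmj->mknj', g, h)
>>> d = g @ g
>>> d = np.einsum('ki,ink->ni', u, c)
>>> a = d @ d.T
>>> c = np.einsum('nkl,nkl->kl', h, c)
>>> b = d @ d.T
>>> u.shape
(5, 7)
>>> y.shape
(5, 23, 5)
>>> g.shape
(5, 5)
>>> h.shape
(7, 23, 5)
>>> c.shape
(23, 5)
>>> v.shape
()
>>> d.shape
(23, 7)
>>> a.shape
(23, 23)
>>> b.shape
(23, 23)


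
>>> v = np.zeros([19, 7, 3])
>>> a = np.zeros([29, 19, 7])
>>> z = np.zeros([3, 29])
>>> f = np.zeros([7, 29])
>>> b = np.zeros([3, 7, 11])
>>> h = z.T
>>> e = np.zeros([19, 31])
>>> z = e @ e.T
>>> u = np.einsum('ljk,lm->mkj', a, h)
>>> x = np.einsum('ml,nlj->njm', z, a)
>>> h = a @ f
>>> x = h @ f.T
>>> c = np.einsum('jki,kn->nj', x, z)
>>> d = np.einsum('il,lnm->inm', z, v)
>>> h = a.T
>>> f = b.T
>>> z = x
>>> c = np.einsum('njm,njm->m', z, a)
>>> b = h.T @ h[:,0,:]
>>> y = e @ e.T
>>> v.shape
(19, 7, 3)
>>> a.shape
(29, 19, 7)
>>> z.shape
(29, 19, 7)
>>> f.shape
(11, 7, 3)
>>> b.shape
(29, 19, 29)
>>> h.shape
(7, 19, 29)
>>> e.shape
(19, 31)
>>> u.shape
(3, 7, 19)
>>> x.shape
(29, 19, 7)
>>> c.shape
(7,)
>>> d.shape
(19, 7, 3)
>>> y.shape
(19, 19)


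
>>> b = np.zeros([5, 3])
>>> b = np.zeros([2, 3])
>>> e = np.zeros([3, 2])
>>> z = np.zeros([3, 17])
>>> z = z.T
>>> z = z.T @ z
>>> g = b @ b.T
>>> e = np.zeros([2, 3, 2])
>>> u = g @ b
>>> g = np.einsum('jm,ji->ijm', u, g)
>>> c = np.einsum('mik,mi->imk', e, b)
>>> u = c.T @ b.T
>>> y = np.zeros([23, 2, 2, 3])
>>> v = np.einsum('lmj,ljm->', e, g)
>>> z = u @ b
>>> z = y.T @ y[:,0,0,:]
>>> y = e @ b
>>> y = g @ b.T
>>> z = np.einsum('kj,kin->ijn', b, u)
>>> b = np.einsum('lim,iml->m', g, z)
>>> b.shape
(3,)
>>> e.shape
(2, 3, 2)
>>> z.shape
(2, 3, 2)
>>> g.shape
(2, 2, 3)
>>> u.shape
(2, 2, 2)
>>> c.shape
(3, 2, 2)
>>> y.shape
(2, 2, 2)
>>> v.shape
()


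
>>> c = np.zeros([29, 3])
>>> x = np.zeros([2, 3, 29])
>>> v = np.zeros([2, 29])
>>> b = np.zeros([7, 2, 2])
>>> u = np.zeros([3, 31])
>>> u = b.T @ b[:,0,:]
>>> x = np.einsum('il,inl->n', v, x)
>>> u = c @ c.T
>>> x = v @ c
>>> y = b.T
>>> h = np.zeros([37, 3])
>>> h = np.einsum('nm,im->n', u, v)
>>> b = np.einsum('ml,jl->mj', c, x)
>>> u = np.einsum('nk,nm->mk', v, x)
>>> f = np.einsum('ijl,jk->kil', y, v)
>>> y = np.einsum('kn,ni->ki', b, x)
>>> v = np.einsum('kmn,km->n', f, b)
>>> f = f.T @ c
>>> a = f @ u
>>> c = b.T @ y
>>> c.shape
(2, 3)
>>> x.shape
(2, 3)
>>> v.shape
(7,)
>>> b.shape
(29, 2)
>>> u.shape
(3, 29)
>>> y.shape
(29, 3)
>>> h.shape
(29,)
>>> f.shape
(7, 2, 3)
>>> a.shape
(7, 2, 29)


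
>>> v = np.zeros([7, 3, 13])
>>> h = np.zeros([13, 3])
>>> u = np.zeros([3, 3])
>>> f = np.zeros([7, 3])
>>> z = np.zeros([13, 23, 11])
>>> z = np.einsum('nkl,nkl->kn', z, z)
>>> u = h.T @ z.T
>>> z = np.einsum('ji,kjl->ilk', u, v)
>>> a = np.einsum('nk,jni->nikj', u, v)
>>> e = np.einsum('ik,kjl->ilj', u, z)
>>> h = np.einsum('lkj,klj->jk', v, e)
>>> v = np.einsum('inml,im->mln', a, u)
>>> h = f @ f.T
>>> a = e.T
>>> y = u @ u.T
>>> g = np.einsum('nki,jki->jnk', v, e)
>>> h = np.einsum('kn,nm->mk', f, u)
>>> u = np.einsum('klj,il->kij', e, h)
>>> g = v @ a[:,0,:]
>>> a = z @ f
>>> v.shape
(23, 7, 13)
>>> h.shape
(23, 7)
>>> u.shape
(3, 23, 13)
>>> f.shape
(7, 3)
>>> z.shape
(23, 13, 7)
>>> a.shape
(23, 13, 3)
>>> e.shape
(3, 7, 13)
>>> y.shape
(3, 3)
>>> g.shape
(23, 7, 3)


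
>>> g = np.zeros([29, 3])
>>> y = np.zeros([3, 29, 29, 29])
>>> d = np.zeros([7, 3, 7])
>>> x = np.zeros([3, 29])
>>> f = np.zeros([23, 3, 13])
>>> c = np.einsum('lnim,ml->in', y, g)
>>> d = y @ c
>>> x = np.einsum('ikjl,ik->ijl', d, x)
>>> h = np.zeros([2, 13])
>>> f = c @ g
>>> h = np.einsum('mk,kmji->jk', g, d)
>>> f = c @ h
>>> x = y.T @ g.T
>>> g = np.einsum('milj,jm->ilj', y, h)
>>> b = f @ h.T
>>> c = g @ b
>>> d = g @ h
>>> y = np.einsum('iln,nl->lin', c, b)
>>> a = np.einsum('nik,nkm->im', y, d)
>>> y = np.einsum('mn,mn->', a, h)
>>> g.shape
(29, 29, 29)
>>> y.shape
()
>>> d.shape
(29, 29, 3)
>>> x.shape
(29, 29, 29, 29)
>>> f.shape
(29, 3)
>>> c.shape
(29, 29, 29)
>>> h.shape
(29, 3)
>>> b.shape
(29, 29)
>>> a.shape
(29, 3)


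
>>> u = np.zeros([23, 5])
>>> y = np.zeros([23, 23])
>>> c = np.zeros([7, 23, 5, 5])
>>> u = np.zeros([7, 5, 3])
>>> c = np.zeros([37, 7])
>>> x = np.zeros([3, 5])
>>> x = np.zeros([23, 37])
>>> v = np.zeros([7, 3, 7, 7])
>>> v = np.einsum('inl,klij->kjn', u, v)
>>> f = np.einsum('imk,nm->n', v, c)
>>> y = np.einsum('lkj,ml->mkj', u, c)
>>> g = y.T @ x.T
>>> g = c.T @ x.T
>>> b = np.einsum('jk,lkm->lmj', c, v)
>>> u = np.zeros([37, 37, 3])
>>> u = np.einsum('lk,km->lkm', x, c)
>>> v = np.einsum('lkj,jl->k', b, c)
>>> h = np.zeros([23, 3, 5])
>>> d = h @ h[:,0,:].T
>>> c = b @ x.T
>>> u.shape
(23, 37, 7)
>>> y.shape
(37, 5, 3)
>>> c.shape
(7, 5, 23)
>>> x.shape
(23, 37)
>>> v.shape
(5,)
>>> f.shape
(37,)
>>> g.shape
(7, 23)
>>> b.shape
(7, 5, 37)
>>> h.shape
(23, 3, 5)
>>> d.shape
(23, 3, 23)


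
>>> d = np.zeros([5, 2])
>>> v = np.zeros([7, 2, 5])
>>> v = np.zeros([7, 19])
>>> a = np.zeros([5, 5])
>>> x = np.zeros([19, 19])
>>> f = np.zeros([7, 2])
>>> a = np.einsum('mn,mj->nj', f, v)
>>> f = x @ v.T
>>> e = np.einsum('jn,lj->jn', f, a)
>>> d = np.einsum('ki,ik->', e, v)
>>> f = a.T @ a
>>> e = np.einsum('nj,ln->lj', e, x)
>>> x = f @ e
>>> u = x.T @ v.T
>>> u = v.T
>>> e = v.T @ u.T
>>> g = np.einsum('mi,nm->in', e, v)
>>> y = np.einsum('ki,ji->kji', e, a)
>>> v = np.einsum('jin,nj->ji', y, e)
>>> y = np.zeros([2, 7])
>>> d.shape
()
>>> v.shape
(19, 2)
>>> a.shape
(2, 19)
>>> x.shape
(19, 7)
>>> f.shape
(19, 19)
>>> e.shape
(19, 19)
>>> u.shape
(19, 7)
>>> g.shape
(19, 7)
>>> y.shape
(2, 7)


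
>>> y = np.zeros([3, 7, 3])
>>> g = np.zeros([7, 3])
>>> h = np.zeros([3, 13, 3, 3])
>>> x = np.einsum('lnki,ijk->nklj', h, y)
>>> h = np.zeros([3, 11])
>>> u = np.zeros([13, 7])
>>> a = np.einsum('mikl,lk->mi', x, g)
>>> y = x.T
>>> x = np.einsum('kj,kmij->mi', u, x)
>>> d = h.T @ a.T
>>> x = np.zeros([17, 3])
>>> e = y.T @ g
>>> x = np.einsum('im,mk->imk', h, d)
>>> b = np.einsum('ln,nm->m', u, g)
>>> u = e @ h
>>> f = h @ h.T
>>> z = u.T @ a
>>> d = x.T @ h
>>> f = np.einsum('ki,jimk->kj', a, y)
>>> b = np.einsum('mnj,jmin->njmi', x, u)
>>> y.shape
(7, 3, 3, 13)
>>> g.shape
(7, 3)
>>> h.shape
(3, 11)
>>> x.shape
(3, 11, 13)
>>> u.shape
(13, 3, 3, 11)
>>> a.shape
(13, 3)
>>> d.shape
(13, 11, 11)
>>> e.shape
(13, 3, 3, 3)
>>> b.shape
(11, 13, 3, 3)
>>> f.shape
(13, 7)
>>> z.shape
(11, 3, 3, 3)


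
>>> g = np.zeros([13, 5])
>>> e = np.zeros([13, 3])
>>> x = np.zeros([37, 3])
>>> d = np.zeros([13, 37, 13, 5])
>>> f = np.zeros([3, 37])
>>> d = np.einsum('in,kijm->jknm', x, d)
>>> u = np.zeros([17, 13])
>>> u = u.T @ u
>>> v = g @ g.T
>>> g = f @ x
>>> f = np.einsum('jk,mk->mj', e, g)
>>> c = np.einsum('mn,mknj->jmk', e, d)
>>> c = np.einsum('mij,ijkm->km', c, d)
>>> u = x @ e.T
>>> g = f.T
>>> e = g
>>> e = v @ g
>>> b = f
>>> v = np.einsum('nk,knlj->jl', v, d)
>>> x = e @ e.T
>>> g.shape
(13, 3)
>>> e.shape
(13, 3)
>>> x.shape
(13, 13)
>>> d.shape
(13, 13, 3, 5)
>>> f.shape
(3, 13)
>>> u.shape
(37, 13)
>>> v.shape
(5, 3)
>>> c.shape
(3, 5)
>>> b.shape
(3, 13)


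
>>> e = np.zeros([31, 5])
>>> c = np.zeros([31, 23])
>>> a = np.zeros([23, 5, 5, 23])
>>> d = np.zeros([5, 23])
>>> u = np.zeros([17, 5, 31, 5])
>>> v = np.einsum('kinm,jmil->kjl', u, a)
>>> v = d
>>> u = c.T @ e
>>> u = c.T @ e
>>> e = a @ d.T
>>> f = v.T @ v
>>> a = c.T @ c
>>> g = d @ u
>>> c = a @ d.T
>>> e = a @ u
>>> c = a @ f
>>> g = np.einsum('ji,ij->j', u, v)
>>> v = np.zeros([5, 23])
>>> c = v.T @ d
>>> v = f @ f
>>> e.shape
(23, 5)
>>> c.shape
(23, 23)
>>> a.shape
(23, 23)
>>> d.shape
(5, 23)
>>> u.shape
(23, 5)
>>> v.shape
(23, 23)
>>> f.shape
(23, 23)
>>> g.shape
(23,)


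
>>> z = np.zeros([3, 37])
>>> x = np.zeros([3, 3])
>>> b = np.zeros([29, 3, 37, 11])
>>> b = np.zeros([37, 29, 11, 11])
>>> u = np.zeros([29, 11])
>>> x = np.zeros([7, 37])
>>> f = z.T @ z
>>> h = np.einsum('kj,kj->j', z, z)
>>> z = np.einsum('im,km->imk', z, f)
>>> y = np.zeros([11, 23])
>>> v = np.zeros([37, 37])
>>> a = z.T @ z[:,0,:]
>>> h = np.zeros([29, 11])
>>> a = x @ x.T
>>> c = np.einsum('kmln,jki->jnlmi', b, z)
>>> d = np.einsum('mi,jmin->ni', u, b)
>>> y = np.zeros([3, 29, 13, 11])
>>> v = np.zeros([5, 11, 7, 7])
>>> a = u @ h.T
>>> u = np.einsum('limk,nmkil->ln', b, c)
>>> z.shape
(3, 37, 37)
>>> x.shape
(7, 37)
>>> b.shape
(37, 29, 11, 11)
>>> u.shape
(37, 3)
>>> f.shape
(37, 37)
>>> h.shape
(29, 11)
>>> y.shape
(3, 29, 13, 11)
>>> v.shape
(5, 11, 7, 7)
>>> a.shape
(29, 29)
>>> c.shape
(3, 11, 11, 29, 37)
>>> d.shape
(11, 11)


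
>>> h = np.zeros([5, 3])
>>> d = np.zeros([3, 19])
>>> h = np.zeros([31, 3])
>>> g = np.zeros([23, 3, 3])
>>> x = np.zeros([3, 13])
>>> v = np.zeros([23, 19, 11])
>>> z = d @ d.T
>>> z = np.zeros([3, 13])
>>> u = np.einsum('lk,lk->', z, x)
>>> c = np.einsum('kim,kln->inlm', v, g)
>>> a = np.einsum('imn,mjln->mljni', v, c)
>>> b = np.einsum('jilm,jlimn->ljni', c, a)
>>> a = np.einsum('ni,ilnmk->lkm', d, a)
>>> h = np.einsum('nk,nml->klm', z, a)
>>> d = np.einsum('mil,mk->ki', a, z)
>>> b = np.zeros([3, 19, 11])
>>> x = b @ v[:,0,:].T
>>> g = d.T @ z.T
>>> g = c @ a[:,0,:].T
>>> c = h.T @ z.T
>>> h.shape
(13, 11, 23)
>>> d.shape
(13, 23)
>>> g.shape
(19, 3, 3, 3)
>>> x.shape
(3, 19, 23)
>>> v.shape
(23, 19, 11)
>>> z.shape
(3, 13)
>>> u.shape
()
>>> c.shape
(23, 11, 3)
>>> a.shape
(3, 23, 11)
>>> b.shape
(3, 19, 11)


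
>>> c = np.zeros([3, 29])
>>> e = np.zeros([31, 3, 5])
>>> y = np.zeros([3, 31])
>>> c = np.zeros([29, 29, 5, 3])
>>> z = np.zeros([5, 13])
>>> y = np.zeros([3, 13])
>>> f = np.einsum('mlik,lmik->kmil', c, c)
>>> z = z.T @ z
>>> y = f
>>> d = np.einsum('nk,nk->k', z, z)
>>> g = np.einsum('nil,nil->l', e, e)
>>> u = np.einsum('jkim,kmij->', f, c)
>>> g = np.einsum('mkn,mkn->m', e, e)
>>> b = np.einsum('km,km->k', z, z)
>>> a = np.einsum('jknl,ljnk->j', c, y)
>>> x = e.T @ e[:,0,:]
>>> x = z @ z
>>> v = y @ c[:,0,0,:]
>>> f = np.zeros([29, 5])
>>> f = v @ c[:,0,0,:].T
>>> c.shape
(29, 29, 5, 3)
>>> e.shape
(31, 3, 5)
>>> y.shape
(3, 29, 5, 29)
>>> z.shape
(13, 13)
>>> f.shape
(3, 29, 5, 29)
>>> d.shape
(13,)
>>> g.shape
(31,)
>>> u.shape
()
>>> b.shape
(13,)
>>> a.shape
(29,)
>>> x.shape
(13, 13)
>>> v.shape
(3, 29, 5, 3)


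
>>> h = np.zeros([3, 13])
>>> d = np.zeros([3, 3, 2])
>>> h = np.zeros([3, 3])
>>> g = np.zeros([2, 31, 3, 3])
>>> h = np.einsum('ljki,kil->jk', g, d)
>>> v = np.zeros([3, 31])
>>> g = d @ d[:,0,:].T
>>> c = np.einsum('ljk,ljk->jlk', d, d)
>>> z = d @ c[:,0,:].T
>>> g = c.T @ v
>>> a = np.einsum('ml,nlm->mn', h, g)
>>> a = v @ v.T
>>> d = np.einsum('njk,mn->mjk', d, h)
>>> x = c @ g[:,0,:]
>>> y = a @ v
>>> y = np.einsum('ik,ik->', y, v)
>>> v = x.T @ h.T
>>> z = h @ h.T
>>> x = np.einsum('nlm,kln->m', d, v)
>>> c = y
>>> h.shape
(31, 3)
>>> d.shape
(31, 3, 2)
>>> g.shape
(2, 3, 31)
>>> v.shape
(31, 3, 31)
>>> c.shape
()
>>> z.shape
(31, 31)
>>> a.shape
(3, 3)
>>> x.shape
(2,)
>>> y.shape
()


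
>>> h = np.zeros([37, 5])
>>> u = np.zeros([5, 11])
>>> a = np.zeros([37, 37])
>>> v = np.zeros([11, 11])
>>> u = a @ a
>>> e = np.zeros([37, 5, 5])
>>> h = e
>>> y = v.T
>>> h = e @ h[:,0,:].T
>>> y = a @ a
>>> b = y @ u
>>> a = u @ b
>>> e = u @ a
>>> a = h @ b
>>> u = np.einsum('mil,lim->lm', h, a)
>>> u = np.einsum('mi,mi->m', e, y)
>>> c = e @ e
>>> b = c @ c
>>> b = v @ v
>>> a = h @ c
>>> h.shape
(37, 5, 37)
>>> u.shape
(37,)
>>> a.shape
(37, 5, 37)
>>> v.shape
(11, 11)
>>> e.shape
(37, 37)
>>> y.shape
(37, 37)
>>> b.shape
(11, 11)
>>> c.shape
(37, 37)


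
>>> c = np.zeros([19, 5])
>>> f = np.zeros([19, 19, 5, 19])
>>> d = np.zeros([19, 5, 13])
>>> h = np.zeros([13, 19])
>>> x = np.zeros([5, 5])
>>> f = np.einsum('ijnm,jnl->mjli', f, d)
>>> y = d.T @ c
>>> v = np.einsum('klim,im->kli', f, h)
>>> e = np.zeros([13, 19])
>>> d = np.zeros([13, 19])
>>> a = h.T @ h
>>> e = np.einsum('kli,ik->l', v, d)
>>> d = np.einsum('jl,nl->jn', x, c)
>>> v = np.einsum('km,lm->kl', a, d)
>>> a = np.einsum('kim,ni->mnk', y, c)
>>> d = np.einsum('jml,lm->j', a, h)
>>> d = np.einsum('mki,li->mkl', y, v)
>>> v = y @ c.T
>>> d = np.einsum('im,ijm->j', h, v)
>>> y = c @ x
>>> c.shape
(19, 5)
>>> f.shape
(19, 19, 13, 19)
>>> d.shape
(5,)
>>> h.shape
(13, 19)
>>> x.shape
(5, 5)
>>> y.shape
(19, 5)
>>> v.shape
(13, 5, 19)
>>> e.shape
(19,)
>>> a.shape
(5, 19, 13)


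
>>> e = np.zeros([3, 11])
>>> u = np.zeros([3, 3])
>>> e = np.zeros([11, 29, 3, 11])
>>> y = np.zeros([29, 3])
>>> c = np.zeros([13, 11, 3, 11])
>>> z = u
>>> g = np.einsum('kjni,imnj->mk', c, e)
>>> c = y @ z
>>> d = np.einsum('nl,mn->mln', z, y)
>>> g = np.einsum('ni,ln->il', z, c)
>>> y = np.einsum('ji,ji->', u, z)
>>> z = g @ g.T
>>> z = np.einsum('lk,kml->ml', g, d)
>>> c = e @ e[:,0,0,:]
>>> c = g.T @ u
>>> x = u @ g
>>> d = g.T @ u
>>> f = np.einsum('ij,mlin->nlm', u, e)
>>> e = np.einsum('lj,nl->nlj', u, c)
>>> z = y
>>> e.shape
(29, 3, 3)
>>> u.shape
(3, 3)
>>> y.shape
()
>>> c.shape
(29, 3)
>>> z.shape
()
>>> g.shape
(3, 29)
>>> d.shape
(29, 3)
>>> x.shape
(3, 29)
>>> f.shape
(11, 29, 11)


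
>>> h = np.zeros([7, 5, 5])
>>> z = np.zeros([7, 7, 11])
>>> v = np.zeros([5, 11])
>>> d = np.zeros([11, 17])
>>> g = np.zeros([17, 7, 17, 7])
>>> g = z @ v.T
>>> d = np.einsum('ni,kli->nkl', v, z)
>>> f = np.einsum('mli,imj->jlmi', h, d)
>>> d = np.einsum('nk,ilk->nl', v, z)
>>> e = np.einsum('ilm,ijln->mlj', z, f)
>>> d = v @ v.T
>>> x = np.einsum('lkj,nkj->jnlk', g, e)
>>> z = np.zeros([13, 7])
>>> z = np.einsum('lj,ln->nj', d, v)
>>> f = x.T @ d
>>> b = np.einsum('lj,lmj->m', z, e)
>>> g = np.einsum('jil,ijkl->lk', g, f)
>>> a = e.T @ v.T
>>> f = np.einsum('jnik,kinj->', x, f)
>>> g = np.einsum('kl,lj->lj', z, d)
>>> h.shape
(7, 5, 5)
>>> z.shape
(11, 5)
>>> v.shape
(5, 11)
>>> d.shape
(5, 5)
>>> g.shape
(5, 5)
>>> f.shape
()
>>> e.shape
(11, 7, 5)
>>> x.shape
(5, 11, 7, 7)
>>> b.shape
(7,)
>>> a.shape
(5, 7, 5)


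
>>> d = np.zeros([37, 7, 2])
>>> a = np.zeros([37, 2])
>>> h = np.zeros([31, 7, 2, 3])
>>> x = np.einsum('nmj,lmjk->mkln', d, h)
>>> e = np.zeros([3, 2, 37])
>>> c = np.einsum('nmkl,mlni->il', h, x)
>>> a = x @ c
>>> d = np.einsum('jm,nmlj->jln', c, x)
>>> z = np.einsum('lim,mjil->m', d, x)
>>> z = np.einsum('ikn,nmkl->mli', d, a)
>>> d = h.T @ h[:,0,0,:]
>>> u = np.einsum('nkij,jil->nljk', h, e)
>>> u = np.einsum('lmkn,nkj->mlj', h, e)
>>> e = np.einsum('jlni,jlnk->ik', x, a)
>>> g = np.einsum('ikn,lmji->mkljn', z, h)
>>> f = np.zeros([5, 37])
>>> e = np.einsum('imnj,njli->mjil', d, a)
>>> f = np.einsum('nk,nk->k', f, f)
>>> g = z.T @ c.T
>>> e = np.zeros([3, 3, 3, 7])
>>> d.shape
(3, 2, 7, 3)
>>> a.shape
(7, 3, 31, 3)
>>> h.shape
(31, 7, 2, 3)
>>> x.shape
(7, 3, 31, 37)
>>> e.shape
(3, 3, 3, 7)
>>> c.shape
(37, 3)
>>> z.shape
(3, 3, 37)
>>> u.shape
(7, 31, 37)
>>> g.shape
(37, 3, 37)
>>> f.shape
(37,)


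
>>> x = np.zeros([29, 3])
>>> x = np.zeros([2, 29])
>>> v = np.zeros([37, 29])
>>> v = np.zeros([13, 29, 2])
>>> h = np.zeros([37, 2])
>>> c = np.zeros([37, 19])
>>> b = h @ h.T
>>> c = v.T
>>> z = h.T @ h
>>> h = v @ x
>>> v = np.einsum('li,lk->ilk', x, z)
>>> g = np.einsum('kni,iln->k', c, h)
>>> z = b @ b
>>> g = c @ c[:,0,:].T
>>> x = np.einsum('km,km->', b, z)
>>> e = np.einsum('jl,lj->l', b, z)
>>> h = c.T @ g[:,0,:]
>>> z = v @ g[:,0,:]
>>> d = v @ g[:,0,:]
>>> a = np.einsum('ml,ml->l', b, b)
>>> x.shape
()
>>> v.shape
(29, 2, 2)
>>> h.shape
(13, 29, 2)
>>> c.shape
(2, 29, 13)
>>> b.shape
(37, 37)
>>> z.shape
(29, 2, 2)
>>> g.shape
(2, 29, 2)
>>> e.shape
(37,)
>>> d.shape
(29, 2, 2)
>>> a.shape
(37,)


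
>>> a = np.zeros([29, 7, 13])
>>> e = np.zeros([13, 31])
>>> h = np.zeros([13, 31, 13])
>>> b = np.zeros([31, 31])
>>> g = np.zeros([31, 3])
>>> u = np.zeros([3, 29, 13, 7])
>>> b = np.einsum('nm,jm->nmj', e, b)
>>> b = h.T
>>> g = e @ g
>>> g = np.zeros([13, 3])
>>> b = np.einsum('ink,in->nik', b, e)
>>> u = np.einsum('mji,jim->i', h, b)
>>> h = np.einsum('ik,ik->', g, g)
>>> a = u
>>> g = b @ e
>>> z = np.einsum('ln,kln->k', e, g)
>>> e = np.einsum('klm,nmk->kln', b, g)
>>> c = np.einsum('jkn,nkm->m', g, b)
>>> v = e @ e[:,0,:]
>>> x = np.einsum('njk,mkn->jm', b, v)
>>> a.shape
(13,)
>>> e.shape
(31, 13, 31)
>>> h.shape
()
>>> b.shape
(31, 13, 13)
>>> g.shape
(31, 13, 31)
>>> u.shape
(13,)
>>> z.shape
(31,)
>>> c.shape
(13,)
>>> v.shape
(31, 13, 31)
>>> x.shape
(13, 31)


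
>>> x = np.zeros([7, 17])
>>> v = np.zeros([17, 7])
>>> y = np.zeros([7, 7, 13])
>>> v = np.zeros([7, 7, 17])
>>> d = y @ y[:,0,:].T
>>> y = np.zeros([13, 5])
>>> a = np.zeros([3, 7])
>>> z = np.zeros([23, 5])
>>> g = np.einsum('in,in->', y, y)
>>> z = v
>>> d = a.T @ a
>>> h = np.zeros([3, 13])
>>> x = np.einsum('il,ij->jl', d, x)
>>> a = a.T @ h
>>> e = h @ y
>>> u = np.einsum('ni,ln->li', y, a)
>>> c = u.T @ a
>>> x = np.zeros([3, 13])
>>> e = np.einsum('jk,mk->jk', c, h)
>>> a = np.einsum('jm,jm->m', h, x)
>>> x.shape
(3, 13)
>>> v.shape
(7, 7, 17)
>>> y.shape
(13, 5)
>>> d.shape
(7, 7)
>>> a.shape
(13,)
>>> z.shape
(7, 7, 17)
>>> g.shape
()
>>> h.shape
(3, 13)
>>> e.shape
(5, 13)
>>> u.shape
(7, 5)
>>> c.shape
(5, 13)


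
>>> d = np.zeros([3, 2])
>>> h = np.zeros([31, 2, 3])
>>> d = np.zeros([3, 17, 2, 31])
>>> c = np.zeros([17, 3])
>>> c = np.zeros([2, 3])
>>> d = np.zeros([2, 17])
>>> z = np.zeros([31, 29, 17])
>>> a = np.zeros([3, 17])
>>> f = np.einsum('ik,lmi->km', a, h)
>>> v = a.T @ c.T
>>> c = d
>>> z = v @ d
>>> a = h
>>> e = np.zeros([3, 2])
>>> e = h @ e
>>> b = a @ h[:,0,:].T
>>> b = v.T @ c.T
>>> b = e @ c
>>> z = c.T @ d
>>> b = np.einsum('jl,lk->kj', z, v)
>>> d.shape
(2, 17)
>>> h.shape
(31, 2, 3)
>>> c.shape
(2, 17)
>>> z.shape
(17, 17)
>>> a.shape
(31, 2, 3)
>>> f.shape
(17, 2)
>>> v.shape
(17, 2)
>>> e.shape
(31, 2, 2)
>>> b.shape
(2, 17)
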